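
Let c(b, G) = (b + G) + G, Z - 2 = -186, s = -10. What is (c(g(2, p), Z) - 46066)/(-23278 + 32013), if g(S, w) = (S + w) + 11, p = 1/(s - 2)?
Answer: -557053/104820 ≈ -5.3144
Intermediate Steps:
p = -1/12 (p = 1/(-10 - 2) = 1/(-12) = -1/12 ≈ -0.083333)
g(S, w) = 11 + S + w
Z = -184 (Z = 2 - 186 = -184)
c(b, G) = b + 2*G (c(b, G) = (G + b) + G = b + 2*G)
(c(g(2, p), Z) - 46066)/(-23278 + 32013) = (((11 + 2 - 1/12) + 2*(-184)) - 46066)/(-23278 + 32013) = ((155/12 - 368) - 46066)/8735 = (-4261/12 - 46066)*(1/8735) = -557053/12*1/8735 = -557053/104820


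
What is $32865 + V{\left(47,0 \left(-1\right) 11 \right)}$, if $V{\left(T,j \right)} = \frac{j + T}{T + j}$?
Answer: $32866$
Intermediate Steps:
$V{\left(T,j \right)} = 1$ ($V{\left(T,j \right)} = \frac{T + j}{T + j} = 1$)
$32865 + V{\left(47,0 \left(-1\right) 11 \right)} = 32865 + 1 = 32866$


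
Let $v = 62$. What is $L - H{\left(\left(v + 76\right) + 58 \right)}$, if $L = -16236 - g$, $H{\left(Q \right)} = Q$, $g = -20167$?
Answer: $3735$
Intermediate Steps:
$L = 3931$ ($L = -16236 - -20167 = -16236 + 20167 = 3931$)
$L - H{\left(\left(v + 76\right) + 58 \right)} = 3931 - \left(\left(62 + 76\right) + 58\right) = 3931 - \left(138 + 58\right) = 3931 - 196 = 3735$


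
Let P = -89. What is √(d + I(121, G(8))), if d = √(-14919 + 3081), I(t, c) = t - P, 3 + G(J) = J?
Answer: √(210 + I*√11838) ≈ 14.942 + 3.6409*I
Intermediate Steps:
G(J) = -3 + J
I(t, c) = 89 + t (I(t, c) = t - 1*(-89) = t + 89 = 89 + t)
d = I*√11838 (d = √(-11838) = I*√11838 ≈ 108.8*I)
√(d + I(121, G(8))) = √(I*√11838 + (89 + 121)) = √(I*√11838 + 210) = √(210 + I*√11838)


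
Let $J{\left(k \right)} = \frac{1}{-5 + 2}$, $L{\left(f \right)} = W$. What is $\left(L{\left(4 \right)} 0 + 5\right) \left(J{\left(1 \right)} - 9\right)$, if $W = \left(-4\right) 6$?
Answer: $- \frac{140}{3} \approx -46.667$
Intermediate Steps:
$W = -24$
$L{\left(f \right)} = -24$
$J{\left(k \right)} = - \frac{1}{3}$ ($J{\left(k \right)} = \frac{1}{-3} = - \frac{1}{3}$)
$\left(L{\left(4 \right)} 0 + 5\right) \left(J{\left(1 \right)} - 9\right) = \left(\left(-24\right) 0 + 5\right) \left(- \frac{1}{3} - 9\right) = \left(0 + 5\right) \left(- \frac{28}{3}\right) = 5 \left(- \frac{28}{3}\right) = - \frac{140}{3}$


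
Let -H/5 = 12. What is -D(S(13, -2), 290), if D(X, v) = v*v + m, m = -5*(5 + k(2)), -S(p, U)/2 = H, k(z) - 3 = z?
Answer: -84050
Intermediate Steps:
H = -60 (H = -5*12 = -60)
k(z) = 3 + z
S(p, U) = 120 (S(p, U) = -2*(-60) = 120)
m = -50 (m = -5*(5 + (3 + 2)) = -5*(5 + 5) = -5*10 = -50)
D(X, v) = -50 + v² (D(X, v) = v*v - 50 = v² - 50 = -50 + v²)
-D(S(13, -2), 290) = -(-50 + 290²) = -(-50 + 84100) = -1*84050 = -84050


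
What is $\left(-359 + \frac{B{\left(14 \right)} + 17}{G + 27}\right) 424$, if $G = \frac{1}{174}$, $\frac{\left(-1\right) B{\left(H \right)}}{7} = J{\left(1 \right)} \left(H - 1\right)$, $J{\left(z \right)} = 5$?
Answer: $- \frac{747576872}{4699} \approx -1.5909 \cdot 10^{5}$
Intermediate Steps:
$B{\left(H \right)} = 35 - 35 H$ ($B{\left(H \right)} = - 7 \cdot 5 \left(H - 1\right) = - 7 \cdot 5 \left(-1 + H\right) = - 7 \left(-5 + 5 H\right) = 35 - 35 H$)
$G = \frac{1}{174} \approx 0.0057471$
$\left(-359 + \frac{B{\left(14 \right)} + 17}{G + 27}\right) 424 = \left(-359 + \frac{\left(35 - 490\right) + 17}{\frac{1}{174} + 27}\right) 424 = \left(-359 + \frac{\left(35 - 490\right) + 17}{\frac{4699}{174}}\right) 424 = \left(-359 + \left(-455 + 17\right) \frac{174}{4699}\right) 424 = \left(-359 - \frac{76212}{4699}\right) 424 = \left(- \frac{1763153}{4699}\right) 424 = - \frac{747576872}{4699}$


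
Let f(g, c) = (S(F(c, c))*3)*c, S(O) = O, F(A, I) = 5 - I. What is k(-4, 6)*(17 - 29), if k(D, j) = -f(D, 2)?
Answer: 216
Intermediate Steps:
f(g, c) = c*(15 - 3*c) (f(g, c) = ((5 - c)*3)*c = (15 - 3*c)*c = c*(15 - 3*c))
k(D, j) = -18 (k(D, j) = -3*2*(5 - 1*2) = -3*2*(5 - 2) = -3*2*3 = -1*18 = -18)
k(-4, 6)*(17 - 29) = -18*(17 - 29) = -18*(-12) = 216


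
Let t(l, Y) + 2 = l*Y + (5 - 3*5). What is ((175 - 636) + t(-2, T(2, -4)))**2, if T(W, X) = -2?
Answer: 219961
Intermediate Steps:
t(l, Y) = -12 + Y*l (t(l, Y) = -2 + (l*Y + (5 - 3*5)) = -2 + (Y*l + (5 - 15)) = -2 + (Y*l - 10) = -2 + (-10 + Y*l) = -12 + Y*l)
((175 - 636) + t(-2, T(2, -4)))**2 = ((175 - 636) + (-12 - 2*(-2)))**2 = (-461 + (-12 + 4))**2 = (-461 - 8)**2 = (-469)**2 = 219961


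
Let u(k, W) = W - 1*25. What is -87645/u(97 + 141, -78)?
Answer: 87645/103 ≈ 850.92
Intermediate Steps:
u(k, W) = -25 + W (u(k, W) = W - 25 = -25 + W)
-87645/u(97 + 141, -78) = -87645/(-25 - 78) = -87645/(-103) = -87645*(-1/103) = 87645/103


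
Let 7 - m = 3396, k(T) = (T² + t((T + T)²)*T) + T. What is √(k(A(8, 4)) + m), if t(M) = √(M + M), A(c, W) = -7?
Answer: √(-3347 - 98*√2) ≈ 59.039*I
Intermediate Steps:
t(M) = √2*√M (t(M) = √(2*M) = √2*√M)
k(T) = T + T² + 2*T*√2*√(T²) (k(T) = (T² + (√2*√((T + T)²))*T) + T = (T² + (√2*√((2*T)²))*T) + T = (T² + (√2*√(4*T²))*T) + T = (T² + (√2*(2*√(T²)))*T) + T = (T² + (2*√2*√(T²))*T) + T = (T² + 2*T*√2*√(T²)) + T = T + T² + 2*T*√2*√(T²))
m = -3389 (m = 7 - 1*3396 = 7 - 3396 = -3389)
√(k(A(8, 4)) + m) = √(-7*(1 - 7 + 2*√2*√((-7)²)) - 3389) = √(-7*(1 - 7 + 2*√2*√49) - 3389) = √(-7*(1 - 7 + 2*√2*7) - 3389) = √(-7*(1 - 7 + 14*√2) - 3389) = √(-7*(-6 + 14*√2) - 3389) = √((42 - 98*√2) - 3389) = √(-3347 - 98*√2)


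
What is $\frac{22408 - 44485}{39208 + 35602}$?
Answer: $- \frac{22077}{74810} \approx -0.29511$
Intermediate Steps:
$\frac{22408 - 44485}{39208 + 35602} = - \frac{22077}{74810}$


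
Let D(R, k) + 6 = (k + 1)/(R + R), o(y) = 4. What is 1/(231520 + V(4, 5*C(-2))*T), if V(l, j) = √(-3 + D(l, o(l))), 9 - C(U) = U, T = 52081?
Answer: 1852160/610544930787 - 104162*I*√134/610544930787 ≈ 3.0336e-6 - 1.9749e-6*I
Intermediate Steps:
C(U) = 9 - U
D(R, k) = -6 + (1 + k)/(2*R) (D(R, k) = -6 + (k + 1)/(R + R) = -6 + (1 + k)/((2*R)) = -6 + (1 + k)*(1/(2*R)) = -6 + (1 + k)/(2*R))
V(l, j) = √(-3 + (5 - 12*l)/(2*l)) (V(l, j) = √(-3 + (1 + 4 - 12*l)/(2*l)) = √(-3 + (5 - 12*l)/(2*l)))
1/(231520 + V(4, 5*C(-2))*T) = 1/(231520 + (√(-36 + 10/4)/2)*52081) = 1/(231520 + (√(-36 + 10*(¼))/2)*52081) = 1/(231520 + (√(-36 + 5/2)/2)*52081) = 1/(231520 + (√(-67/2)/2)*52081) = 1/(231520 + ((I*√134/2)/2)*52081) = 1/(231520 + (I*√134/4)*52081) = 1/(231520 + 52081*I*√134/4)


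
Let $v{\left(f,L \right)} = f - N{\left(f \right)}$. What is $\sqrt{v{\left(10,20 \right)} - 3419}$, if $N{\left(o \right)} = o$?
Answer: $i \sqrt{3419} \approx 58.472 i$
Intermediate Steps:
$v{\left(f,L \right)} = 0$ ($v{\left(f,L \right)} = f - f = 0$)
$\sqrt{v{\left(10,20 \right)} - 3419} = \sqrt{0 - 3419} = \sqrt{-3419} = i \sqrt{3419}$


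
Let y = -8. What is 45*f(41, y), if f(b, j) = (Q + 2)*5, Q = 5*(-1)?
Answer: -675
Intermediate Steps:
Q = -5
f(b, j) = -15 (f(b, j) = (-5 + 2)*5 = -3*5 = -15)
45*f(41, y) = 45*(-15) = -675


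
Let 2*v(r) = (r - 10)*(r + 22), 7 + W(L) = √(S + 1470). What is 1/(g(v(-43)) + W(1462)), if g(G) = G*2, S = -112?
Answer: 79/87277 - √1358/1221878 ≈ 0.00087500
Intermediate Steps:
W(L) = -7 + √1358 (W(L) = -7 + √(-112 + 1470) = -7 + √1358)
v(r) = (-10 + r)*(22 + r)/2 (v(r) = ((r - 10)*(r + 22))/2 = ((-10 + r)*(22 + r))/2 = (-10 + r)*(22 + r)/2)
g(G) = 2*G
1/(g(v(-43)) + W(1462)) = 1/(2*(-110 + (½)*(-43)² + 6*(-43)) + (-7 + √1358)) = 1/(2*(-110 + (½)*1849 - 258) + (-7 + √1358)) = 1/(2*(-110 + 1849/2 - 258) + (-7 + √1358)) = 1/(2*(1113/2) + (-7 + √1358)) = 1/(1113 + (-7 + √1358)) = 1/(1106 + √1358)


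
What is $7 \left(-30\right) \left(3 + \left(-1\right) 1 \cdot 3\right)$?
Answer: $0$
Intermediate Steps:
$7 \left(-30\right) \left(3 + \left(-1\right) 1 \cdot 3\right) = - 210 \left(3 - 3\right) = \left(-210\right) 0 = 0$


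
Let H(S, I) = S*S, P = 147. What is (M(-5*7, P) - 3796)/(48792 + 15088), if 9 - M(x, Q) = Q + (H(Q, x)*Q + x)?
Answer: -1590211/31940 ≈ -49.787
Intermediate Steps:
H(S, I) = S²
M(x, Q) = 9 - Q - x - Q³ (M(x, Q) = 9 - (Q + (Q²*Q + x)) = 9 - (Q + (Q³ + x)) = 9 - (Q + (x + Q³)) = 9 - (Q + x + Q³) = 9 + (-Q - x - Q³) = 9 - Q - x - Q³)
(M(-5*7, P) - 3796)/(48792 + 15088) = ((9 - 1*147 - (-5)*7 - 1*147³) - 3796)/(48792 + 15088) = ((9 - 147 - 1*(-35) - 1*3176523) - 3796)/63880 = ((9 - 147 + 35 - 3176523) - 3796)*(1/63880) = (-3176626 - 3796)*(1/63880) = -3180422*1/63880 = -1590211/31940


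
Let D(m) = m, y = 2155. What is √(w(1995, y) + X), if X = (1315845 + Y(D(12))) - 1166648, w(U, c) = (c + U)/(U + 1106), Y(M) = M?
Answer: 3*√159426289351/3101 ≈ 386.28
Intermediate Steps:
w(U, c) = (U + c)/(1106 + U)
X = 149209 (X = (1315845 + 12) - 1166648 = 1315857 - 1166648 = 149209)
√(w(1995, y) + X) = √((1995 + 2155)/(1106 + 1995) + 149209) = √(4150/3101 + 149209) = √(462701259/3101) = 3*√159426289351/3101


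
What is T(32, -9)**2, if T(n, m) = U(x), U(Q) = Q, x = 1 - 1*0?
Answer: 1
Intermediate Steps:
x = 1 (x = 1 + 0 = 1)
T(n, m) = 1
T(32, -9)**2 = 1**2 = 1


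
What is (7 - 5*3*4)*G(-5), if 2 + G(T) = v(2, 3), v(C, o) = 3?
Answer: -53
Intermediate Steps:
G(T) = 1 (G(T) = -2 + 3 = 1)
(7 - 5*3*4)*G(-5) = (7 - 5*3*4)*1 = (7 - 15*4)*1 = (7 - 60)*1 = -53*1 = -53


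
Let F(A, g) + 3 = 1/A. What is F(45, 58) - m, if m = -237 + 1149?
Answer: -41174/45 ≈ -914.98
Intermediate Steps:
F(A, g) = -3 + 1/A
m = 912
F(45, 58) - m = (-3 + 1/45) - 1*912 = (-3 + 1/45) - 912 = -134/45 - 912 = -41174/45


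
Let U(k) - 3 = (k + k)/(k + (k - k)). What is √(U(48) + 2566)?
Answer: √2571 ≈ 50.705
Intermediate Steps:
U(k) = 5 (U(k) = 3 + (k + k)/(k + (k - k)) = 3 + (2*k)/(k + 0) = 3 + (2*k)/k = 3 + 2 = 5)
√(U(48) + 2566) = √(5 + 2566) = √2571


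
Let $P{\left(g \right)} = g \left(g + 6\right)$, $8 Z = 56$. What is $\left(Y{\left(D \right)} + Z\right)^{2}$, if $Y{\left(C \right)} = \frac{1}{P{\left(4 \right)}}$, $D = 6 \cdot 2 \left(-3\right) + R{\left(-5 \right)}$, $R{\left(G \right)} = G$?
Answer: $\frac{78961}{1600} \approx 49.351$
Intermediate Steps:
$Z = 7$ ($Z = \frac{1}{8} \cdot 56 = 7$)
$D = -41$ ($D = 6 \cdot 2 \left(-3\right) - 5 = 12 \left(-3\right) - 5 = -36 - 5 = -41$)
$P{\left(g \right)} = g \left(6 + g\right)$
$Y{\left(C \right)} = \frac{1}{40}$ ($Y{\left(C \right)} = \frac{1}{4 \left(6 + 4\right)} = \frac{1}{4 \cdot 10} = \frac{1}{40}$)
$\left(Y{\left(D \right)} + Z\right)^{2} = \left(\frac{1}{40} + 7\right)^{2} = \left(\frac{281}{40}\right)^{2} = \frac{78961}{1600}$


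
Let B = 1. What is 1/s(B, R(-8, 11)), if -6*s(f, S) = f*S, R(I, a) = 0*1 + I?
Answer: ¾ ≈ 0.75000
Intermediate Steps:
R(I, a) = I (R(I, a) = 0 + I = I)
s(f, S) = -S*f/6 (s(f, S) = -f*S/6 = -S*f/6)
1/s(B, R(-8, 11)) = 1/(-⅙*(-8)*1) = 1/(4/3) = ¾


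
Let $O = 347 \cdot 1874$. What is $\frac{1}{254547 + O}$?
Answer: $\frac{1}{904825} \approx 1.1052 \cdot 10^{-6}$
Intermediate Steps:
$O = 650278$
$\frac{1}{254547 + O} = \frac{1}{254547 + 650278} = \frac{1}{904825}$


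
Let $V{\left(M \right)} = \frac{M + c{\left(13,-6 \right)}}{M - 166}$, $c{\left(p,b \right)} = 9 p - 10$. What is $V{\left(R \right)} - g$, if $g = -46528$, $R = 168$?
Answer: $\frac{93331}{2} \approx 46666.0$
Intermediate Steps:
$c{\left(p,b \right)} = -10 + 9 p$
$V{\left(M \right)} = \frac{107 + M}{-166 + M}$ ($V{\left(M \right)} = \frac{M + \left(-10 + 9 \cdot 13\right)}{M - 166} = \frac{M + \left(-10 + 117\right)}{-166 + M} = \frac{M + 107}{-166 + M} = \frac{107 + M}{-166 + M}$)
$V{\left(R \right)} - g = \frac{107 + 168}{-166 + 168} - -46528 = \frac{1}{2} \cdot 275 + 46528 = \frac{275}{2} + 46528 = \frac{93331}{2}$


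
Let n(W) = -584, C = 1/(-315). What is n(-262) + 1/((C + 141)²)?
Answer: -1152000284039/1972603396 ≈ -584.00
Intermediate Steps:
C = -1/315 ≈ -0.0031746
n(-262) + 1/((C + 141)²) = -584 + 1/((-1/315 + 141)²) = -584 + 1/((44414/315)²) = -584 + 1/(1972603396/99225) = -584 + 99225/1972603396 = -1152000284039/1972603396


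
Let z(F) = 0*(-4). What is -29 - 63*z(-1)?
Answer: -29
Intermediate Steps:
z(F) = 0
-29 - 63*z(-1) = -29 - 63*0 = -29 + 0 = -29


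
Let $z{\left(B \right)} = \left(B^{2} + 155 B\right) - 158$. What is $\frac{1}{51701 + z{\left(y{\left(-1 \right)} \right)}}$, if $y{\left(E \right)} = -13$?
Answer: $\frac{1}{49697} \approx 2.0122 \cdot 10^{-5}$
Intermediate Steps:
$z{\left(B \right)} = -158 + B^{2} + 155 B$
$\frac{1}{51701 + z{\left(y{\left(-1 \right)} \right)}} = \frac{1}{51701 + \left(-158 + \left(-13\right)^{2} + 155 \left(-13\right)\right)} = \frac{1}{51701 - 2004} = \frac{1}{49697}$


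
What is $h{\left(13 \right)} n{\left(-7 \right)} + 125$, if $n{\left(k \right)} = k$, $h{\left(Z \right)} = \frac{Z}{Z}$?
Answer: $118$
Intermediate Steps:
$h{\left(Z \right)} = 1$
$h{\left(13 \right)} n{\left(-7 \right)} + 125 = 1 \left(-7\right) + 125 = -7 + 125 = 118$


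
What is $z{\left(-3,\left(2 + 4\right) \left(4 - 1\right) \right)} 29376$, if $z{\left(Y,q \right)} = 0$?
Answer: $0$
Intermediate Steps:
$z{\left(-3,\left(2 + 4\right) \left(4 - 1\right) \right)} 29376 = 0 \cdot 29376 = 0$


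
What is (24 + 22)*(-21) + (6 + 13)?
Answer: -947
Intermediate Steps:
(24 + 22)*(-21) + (6 + 13) = 46*(-21) + 19 = -966 + 19 = -947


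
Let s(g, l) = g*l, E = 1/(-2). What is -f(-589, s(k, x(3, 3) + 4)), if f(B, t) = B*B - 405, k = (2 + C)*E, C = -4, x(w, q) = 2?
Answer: -346516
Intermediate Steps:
E = -½ ≈ -0.50000
k = 1 (k = (2 - 4)*(-½) = -2*(-½) = 1)
f(B, t) = -405 + B² (f(B, t) = B² - 405 = -405 + B²)
-f(-589, s(k, x(3, 3) + 4)) = -(-405 + (-589)²) = -(-405 + 346921) = -1*346516 = -346516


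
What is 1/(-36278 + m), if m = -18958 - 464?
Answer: -1/55700 ≈ -1.7953e-5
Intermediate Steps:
m = -19422
1/(-36278 + m) = 1/(-36278 - 19422) = 1/(-55700) = -1/55700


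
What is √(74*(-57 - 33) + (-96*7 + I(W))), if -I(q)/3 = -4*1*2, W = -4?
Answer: 6*I*√203 ≈ 85.487*I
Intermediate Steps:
I(q) = 24 (I(q) = -3*(-4*1)*2 = -(-12)*2 = -3*(-8) = 24)
√(74*(-57 - 33) + (-96*7 + I(W))) = √(74*(-57 - 33) + (-96*7 + 24)) = √(74*(-90) + (-672 + 24)) = √(-6660 - 648) = √(-7308) = 6*I*√203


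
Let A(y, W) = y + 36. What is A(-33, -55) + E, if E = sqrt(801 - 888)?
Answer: 3 + I*sqrt(87) ≈ 3.0 + 9.3274*I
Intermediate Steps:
A(y, W) = 36 + y
E = I*sqrt(87) (E = sqrt(-87) = I*sqrt(87) ≈ 9.3274*I)
A(-33, -55) + E = (36 - 33) + I*sqrt(87) = 3 + I*sqrt(87)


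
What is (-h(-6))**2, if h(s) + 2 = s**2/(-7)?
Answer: 2500/49 ≈ 51.020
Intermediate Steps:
h(s) = -2 - s**2/7 (h(s) = -2 + s**2/(-7) = -2 - s**2/7)
(-h(-6))**2 = (-(-2 - 1/7*(-6)**2))**2 = (-(-2 - 1/7*36))**2 = (-(-2 - 36/7))**2 = (-1*(-50/7))**2 = (50/7)**2 = 2500/49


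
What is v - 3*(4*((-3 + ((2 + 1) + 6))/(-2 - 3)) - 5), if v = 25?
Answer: 272/5 ≈ 54.400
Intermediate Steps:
v - 3*(4*((-3 + ((2 + 1) + 6))/(-2 - 3)) - 5) = 25 - 3*(4*((-3 + ((2 + 1) + 6))/(-2 - 3)) - 5) = 25 - 3*(4*((-3 + (3 + 6))/(-5)) - 5) = 25 - 3*(4*((-3 + 9)*(-⅕)) - 5) = 25 - 3*(4*(6*(-⅕)) - 5) = 25 - 3*(4*(-6/5) - 5) = 25 - 3*(-24/5 - 5) = 25 - 3*(-49/5) = 25 + 147/5 = 272/5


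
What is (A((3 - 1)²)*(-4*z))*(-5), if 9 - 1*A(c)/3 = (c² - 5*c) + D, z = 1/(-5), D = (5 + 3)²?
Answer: 612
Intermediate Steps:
D = 64 (D = 8² = 64)
z = -⅕ ≈ -0.20000
A(c) = -165 - 3*c² + 15*c (A(c) = 27 - 3*((c² - 5*c) + 64) = 27 - 3*(64 + c² - 5*c) = 27 + (-192 - 3*c² + 15*c) = -165 - 3*c² + 15*c)
(A((3 - 1)²)*(-4*z))*(-5) = ((-165 - 3*(3 - 1)⁴ + 15*(3 - 1)²)*(-4*(-⅕)))*(-5) = ((-165 - 3*(2²)² + 15*2²)*(⅘))*(-5) = ((-165 - 3*4² + 15*4)*(⅘))*(-5) = ((-165 - 3*16 + 60)*(⅘))*(-5) = ((-165 - 48 + 60)*(⅘))*(-5) = -153*⅘*(-5) = -612/5*(-5) = 612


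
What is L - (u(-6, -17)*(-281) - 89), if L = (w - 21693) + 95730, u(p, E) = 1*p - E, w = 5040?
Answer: 82257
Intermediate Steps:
u(p, E) = p - E
L = 79077 (L = (5040 - 21693) + 95730 = -16653 + 95730 = 79077)
L - (u(-6, -17)*(-281) - 89) = 79077 - ((-6 - 1*(-17))*(-281) - 89) = 79077 - ((-6 + 17)*(-281) - 89) = 79077 - (11*(-281) - 89) = 79077 - (-3091 - 89) = 79077 - 1*(-3180) = 79077 + 3180 = 82257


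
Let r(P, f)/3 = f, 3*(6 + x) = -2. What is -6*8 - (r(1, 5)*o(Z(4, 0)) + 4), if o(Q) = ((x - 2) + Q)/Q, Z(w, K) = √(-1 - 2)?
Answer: -67 - 130*I*√3/3 ≈ -67.0 - 75.056*I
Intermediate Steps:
x = -20/3 (x = -6 + (⅓)*(-2) = -6 - ⅔ = -20/3 ≈ -6.6667)
r(P, f) = 3*f
Z(w, K) = I*√3 (Z(w, K) = √(-3) = I*√3)
o(Q) = (-26/3 + Q)/Q (o(Q) = ((-20/3 - 2) + Q)/Q = (-26/3 + Q)/Q)
-6*8 - (r(1, 5)*o(Z(4, 0)) + 4) = -6*8 - ((3*5)*((-26/3 + I*√3)/((I*√3))) + 4) = -48 - (15*((-I*√3/3)*(-26/3 + I*√3)) + 4) = -48 - (15*(-I*√3*(-26/3 + I*√3)/3) + 4) = -48 - (-5*I*√3*(-26/3 + I*√3) + 4) = -48 - (4 - 5*I*√3*(-26/3 + I*√3)) = -48 + (-4 + 5*I*√3*(-26/3 + I*√3)) = -52 + 5*I*√3*(-26/3 + I*√3)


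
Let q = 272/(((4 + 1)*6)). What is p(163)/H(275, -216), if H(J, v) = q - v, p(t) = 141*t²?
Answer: 56193435/3376 ≈ 16645.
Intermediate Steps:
q = 136/15 (q = 272/((5*6)) = 272/30 = 272*(1/30) = 136/15 ≈ 9.0667)
H(J, v) = 136/15 - v
p(163)/H(275, -216) = (141*163²)/(136/15 - 1*(-216)) = (141*26569)/(136/15 + 216) = 3746229/(3376/15) = 3746229*(15/3376) = 56193435/3376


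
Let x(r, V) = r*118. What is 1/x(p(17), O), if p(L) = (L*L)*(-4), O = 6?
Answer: -1/136408 ≈ -7.3309e-6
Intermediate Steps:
p(L) = -4*L² (p(L) = L²*(-4) = -4*L²)
x(r, V) = 118*r
1/x(p(17), O) = 1/(118*(-4*17²)) = 1/(118*(-4*289)) = 1/(118*(-1156)) = 1/(-136408) = -1/136408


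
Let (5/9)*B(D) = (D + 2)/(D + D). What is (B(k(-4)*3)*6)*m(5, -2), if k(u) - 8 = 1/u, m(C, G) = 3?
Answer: 2727/155 ≈ 17.594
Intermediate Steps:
k(u) = 8 + 1/u
B(D) = 9*(2 + D)/(10*D) (B(D) = 9*((D + 2)/(D + D))/5 = 9*((2 + D)/((2*D)))/5 = 9*((2 + D)*(1/(2*D)))/5 = 9*((2 + D)/(2*D))/5 = 9*(2 + D)/(10*D))
(B(k(-4)*3)*6)*m(5, -2) = ((9*(2 + (8 + 1/(-4))*3)/(10*(((8 + 1/(-4))*3))))*6)*3 = ((9*(2 + (8 - ¼)*3)/(10*(((8 - ¼)*3))))*6)*3 = ((9*(2 + (31/4)*3)/(10*(((31/4)*3))))*6)*3 = ((9*(2 + 93/4)/(10*(93/4)))*6)*3 = (((9/10)*(4/93)*(101/4))*6)*3 = ((303/310)*6)*3 = (909/155)*3 = 2727/155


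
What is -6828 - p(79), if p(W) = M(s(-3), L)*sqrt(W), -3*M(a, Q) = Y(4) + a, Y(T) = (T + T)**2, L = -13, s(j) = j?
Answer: -6828 + 61*sqrt(79)/3 ≈ -6647.3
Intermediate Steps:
Y(T) = 4*T**2 (Y(T) = (2*T)**2 = 4*T**2)
M(a, Q) = -64/3 - a/3 (M(a, Q) = -(4*4**2 + a)/3 = -(4*16 + a)/3 = -(64 + a)/3 = -64/3 - a/3)
p(W) = -61*sqrt(W)/3 (p(W) = (-64/3 - 1/3*(-3))*sqrt(W) = (-64/3 + 1)*sqrt(W) = -61*sqrt(W)/3)
-6828 - p(79) = -6828 - (-61)*sqrt(79)/3 = -6828 + 61*sqrt(79)/3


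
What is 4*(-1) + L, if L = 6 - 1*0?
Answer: 2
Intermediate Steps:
L = 6 (L = 6 + 0 = 6)
4*(-1) + L = 4*(-1) + 6 = -4 + 6 = 2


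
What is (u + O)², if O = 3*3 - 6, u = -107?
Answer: 10816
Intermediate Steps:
O = 3 (O = 9 - 6 = 3)
(u + O)² = (-107 + 3)² = (-104)² = 10816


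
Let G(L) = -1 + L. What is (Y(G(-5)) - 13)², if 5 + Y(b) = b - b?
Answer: 324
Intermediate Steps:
Y(b) = -5 (Y(b) = -5 + (b - b) = -5 + 0 = -5)
(Y(G(-5)) - 13)² = (-5 - 13)² = (-18)² = 324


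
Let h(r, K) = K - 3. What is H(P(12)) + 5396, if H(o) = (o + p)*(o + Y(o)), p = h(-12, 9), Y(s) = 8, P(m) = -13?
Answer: 5431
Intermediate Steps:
h(r, K) = -3 + K
p = 6 (p = -3 + 9 = 6)
H(o) = (6 + o)*(8 + o) (H(o) = (o + 6)*(o + 8) = (6 + o)*(8 + o))
H(P(12)) + 5396 = (48 + (-13)² + 14*(-13)) + 5396 = (48 + 169 - 182) + 5396 = 35 + 5396 = 5431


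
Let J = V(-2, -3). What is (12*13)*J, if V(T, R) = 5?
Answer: 780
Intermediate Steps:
J = 5
(12*13)*J = (12*13)*5 = 156*5 = 780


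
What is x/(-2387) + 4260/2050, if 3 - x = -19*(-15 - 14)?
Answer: 1129202/489335 ≈ 2.3076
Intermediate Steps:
x = -548 (x = 3 - (-19)*(-15 - 14) = 3 - (-19)*(-29) = 3 - 1*551 = 3 - 551 = -548)
x/(-2387) + 4260/2050 = -548/(-2387) + 4260/2050 = -548*(-1/2387) + 4260*(1/2050) = 548/2387 + 426/205 = 1129202/489335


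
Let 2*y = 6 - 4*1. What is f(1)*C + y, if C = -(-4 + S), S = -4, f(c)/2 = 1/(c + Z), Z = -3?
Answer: -7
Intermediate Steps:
f(c) = 2/(-3 + c) (f(c) = 2/(c - 3) = 2/(-3 + c))
y = 1 (y = (6 - 4*1)/2 = (6 - 4)/2 = (½)*2 = 1)
C = 8 (C = -(-4 - 4) = -1*(-8) = 8)
f(1)*C + y = (2/(-3 + 1))*8 + 1 = (2/(-2))*8 + 1 = (2*(-½))*8 + 1 = -1*8 + 1 = -8 + 1 = -7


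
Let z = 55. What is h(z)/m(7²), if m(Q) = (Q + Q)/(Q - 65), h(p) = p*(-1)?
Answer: 440/49 ≈ 8.9796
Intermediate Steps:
h(p) = -p
m(Q) = 2*Q/(-65 + Q) (m(Q) = (2*Q)/(-65 + Q) = 2*Q/(-65 + Q))
h(z)/m(7²) = (-1*55)/((2*7²/(-65 + 7²))) = -55/(2*49/(-65 + 49)) = -55/(2*49/(-16)) = -55/(2*49*(-1/16)) = -55/(-49/8) = -55*(-8/49) = 440/49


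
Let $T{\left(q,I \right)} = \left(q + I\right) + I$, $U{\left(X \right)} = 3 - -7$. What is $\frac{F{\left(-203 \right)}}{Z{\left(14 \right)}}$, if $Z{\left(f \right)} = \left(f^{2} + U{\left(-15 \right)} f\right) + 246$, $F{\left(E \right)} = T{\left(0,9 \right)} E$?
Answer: $- \frac{609}{97} \approx -6.2784$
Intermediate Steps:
$U{\left(X \right)} = 10$ ($U{\left(X \right)} = 3 + 7 = 10$)
$T{\left(q,I \right)} = q + 2 I$ ($T{\left(q,I \right)} = \left(I + q\right) + I = q + 2 I$)
$F{\left(E \right)} = 18 E$ ($F{\left(E \right)} = \left(0 + 2 \cdot 9\right) E = \left(0 + 18\right) E = 18 E$)
$Z{\left(f \right)} = 246 + f^{2} + 10 f$ ($Z{\left(f \right)} = \left(f^{2} + 10 f\right) + 246 = 246 + f^{2} + 10 f$)
$\frac{F{\left(-203 \right)}}{Z{\left(14 \right)}} = \frac{18 \left(-203\right)}{246 + 14^{2} + 10 \cdot 14} = - \frac{3654}{246 + 196 + 140} = - \frac{3654}{582} = \left(-3654\right) \frac{1}{582} = - \frac{609}{97}$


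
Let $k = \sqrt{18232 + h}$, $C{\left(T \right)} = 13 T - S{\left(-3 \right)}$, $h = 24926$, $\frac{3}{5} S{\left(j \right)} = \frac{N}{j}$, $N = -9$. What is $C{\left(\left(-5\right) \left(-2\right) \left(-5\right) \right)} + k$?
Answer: $-655 + \sqrt{43158} \approx -447.25$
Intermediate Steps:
$S{\left(j \right)} = - \frac{15}{j}$ ($S{\left(j \right)} = \frac{5 \left(- \frac{9}{j}\right)}{3} = - \frac{15}{j}$)
$C{\left(T \right)} = -5 + 13 T$ ($C{\left(T \right)} = 13 T - - \frac{15}{-3} = 13 T - \left(-15\right) \left(- \frac{1}{3}\right) = 13 T - 5 = -5 + 13 T$)
$k = \sqrt{43158}$ ($k = \sqrt{18232 + 24926} = \sqrt{43158} \approx 207.75$)
$C{\left(\left(-5\right) \left(-2\right) \left(-5\right) \right)} + k = \left(-5 + 13 \left(-5\right) \left(-2\right) \left(-5\right)\right) + \sqrt{43158} = \left(-5 + 13 \cdot 10 \left(-5\right)\right) + \sqrt{43158} = \left(-5 + 13 \left(-50\right)\right) + \sqrt{43158} = \left(-5 - 650\right) + \sqrt{43158} = -655 + \sqrt{43158}$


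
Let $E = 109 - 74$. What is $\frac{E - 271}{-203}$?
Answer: $\frac{236}{203} \approx 1.1626$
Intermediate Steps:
$E = 35$ ($E = 109 - 74 = 35$)
$\frac{E - 271}{-203} = \frac{35 - 271}{-203} = \left(-236\right) \left(- \frac{1}{203}\right) = \frac{236}{203}$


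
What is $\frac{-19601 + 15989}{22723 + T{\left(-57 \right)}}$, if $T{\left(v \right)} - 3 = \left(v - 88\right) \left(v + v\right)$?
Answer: $- \frac{129}{1402} \approx -0.092011$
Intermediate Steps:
$T{\left(v \right)} = 3 + 2 v \left(-88 + v\right)$ ($T{\left(v \right)} = 3 + \left(v - 88\right) \left(v + v\right) = 3 + \left(-88 + v\right) 2 v = 3 + 2 v \left(-88 + v\right)$)
$\frac{-19601 + 15989}{22723 + T{\left(-57 \right)}} = \frac{-19601 + 15989}{22723 + \left(3 - -10032 + 2 \left(-57\right)^{2}\right)} = - \frac{3612}{22723 + \left(3 + 10032 + 2 \cdot 3249\right)} = - \frac{3612}{22723 + \left(3 + 10032 + 6498\right)} = - \frac{3612}{22723 + 16533} = - \frac{3612}{39256} = \left(-3612\right) \frac{1}{39256} = - \frac{129}{1402}$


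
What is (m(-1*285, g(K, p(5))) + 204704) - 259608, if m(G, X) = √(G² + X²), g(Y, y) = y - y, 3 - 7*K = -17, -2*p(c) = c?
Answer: -54619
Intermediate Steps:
p(c) = -c/2
K = 20/7 (K = 3/7 - ⅐*(-17) = 3/7 + 17/7 = 20/7 ≈ 2.8571)
g(Y, y) = 0
(m(-1*285, g(K, p(5))) + 204704) - 259608 = (√((-1*285)² + 0²) + 204704) - 259608 = (√((-285)² + 0) + 204704) - 259608 = (√(81225 + 0) + 204704) - 259608 = (√81225 + 204704) - 259608 = (285 + 204704) - 259608 = 204989 - 259608 = -54619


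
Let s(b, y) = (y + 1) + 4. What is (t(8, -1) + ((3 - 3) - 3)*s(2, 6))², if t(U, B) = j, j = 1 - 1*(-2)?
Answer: 900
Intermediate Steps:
j = 3 (j = 1 + 2 = 3)
t(U, B) = 3
s(b, y) = 5 + y (s(b, y) = (1 + y) + 4 = 5 + y)
(t(8, -1) + ((3 - 3) - 3)*s(2, 6))² = (3 + ((3 - 3) - 3)*(5 + 6))² = (3 + (0 - 3)*11)² = (3 - 3*11)² = (3 - 33)² = (-30)² = 900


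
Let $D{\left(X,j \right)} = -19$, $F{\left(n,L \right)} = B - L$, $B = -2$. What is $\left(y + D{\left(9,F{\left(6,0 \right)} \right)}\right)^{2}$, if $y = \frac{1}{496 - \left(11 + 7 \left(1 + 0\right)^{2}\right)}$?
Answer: $\frac{82464561}{228484} \approx 360.92$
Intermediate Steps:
$F{\left(n,L \right)} = -2 - L$
$y = \frac{1}{478}$ ($y = \frac{1}{496 - \left(11 + 7 \cdot 1^{2}\right)} = \frac{1}{496 - 18} = \frac{1}{478} \approx 0.002092$)
$\left(y + D{\left(9,F{\left(6,0 \right)} \right)}\right)^{2} = \left(\frac{1}{478} - 19\right)^{2} = \left(- \frac{9081}{478}\right)^{2} = \frac{82464561}{228484}$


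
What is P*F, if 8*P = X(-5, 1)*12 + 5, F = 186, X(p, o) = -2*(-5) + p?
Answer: 6045/4 ≈ 1511.3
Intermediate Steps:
X(p, o) = 10 + p
P = 65/8 (P = ((10 - 5)*12 + 5)/8 = (5*12 + 5)/8 = (60 + 5)/8 = (⅛)*65 = 65/8 ≈ 8.1250)
P*F = (65/8)*186 = 6045/4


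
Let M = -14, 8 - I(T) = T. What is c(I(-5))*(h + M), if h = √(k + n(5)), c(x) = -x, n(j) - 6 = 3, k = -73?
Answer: 182 - 104*I ≈ 182.0 - 104.0*I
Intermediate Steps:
I(T) = 8 - T
n(j) = 9 (n(j) = 6 + 3 = 9)
h = 8*I (h = √(-73 + 9) = √(-64) = 8*I ≈ 8.0*I)
c(I(-5))*(h + M) = (-(8 - 1*(-5)))*(8*I - 14) = (-(8 + 5))*(-14 + 8*I) = (-1*13)*(-14 + 8*I) = -13*(-14 + 8*I) = 182 - 104*I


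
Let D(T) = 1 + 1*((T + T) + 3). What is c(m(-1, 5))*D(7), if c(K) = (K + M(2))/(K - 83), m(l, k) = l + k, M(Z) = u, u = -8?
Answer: 72/79 ≈ 0.91139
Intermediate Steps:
M(Z) = -8
m(l, k) = k + l
c(K) = (-8 + K)/(-83 + K) (c(K) = (K - 8)/(K - 83) = (-8 + K)/(-83 + K))
D(T) = 4 + 2*T (D(T) = 1 + 1*(2*T + 3) = 1 + 1*(3 + 2*T) = 1 + (3 + 2*T) = 4 + 2*T)
c(m(-1, 5))*D(7) = ((-8 + (5 - 1))/(-83 + (5 - 1)))*(4 + 2*7) = ((-8 + 4)/(-83 + 4))*(4 + 14) = (-4/(-79))*18 = -1/79*(-4)*18 = (4/79)*18 = 72/79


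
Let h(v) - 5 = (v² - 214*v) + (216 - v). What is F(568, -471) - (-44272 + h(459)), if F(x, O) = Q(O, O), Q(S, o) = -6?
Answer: -67951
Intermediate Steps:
h(v) = 221 + v² - 215*v (h(v) = 5 + ((v² - 214*v) + (216 - v)) = 5 + (216 + v² - 215*v) = 221 + v² - 215*v)
F(x, O) = -6
F(568, -471) - (-44272 + h(459)) = -6 - (-44272 + (221 + 459² - 215*459)) = -6 - (-44272 + (221 + 210681 - 98685)) = -6 - (-44272 + 112217) = -6 - 1*67945 = -6 - 67945 = -67951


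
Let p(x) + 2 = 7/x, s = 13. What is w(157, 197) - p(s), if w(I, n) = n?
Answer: 2580/13 ≈ 198.46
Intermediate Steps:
p(x) = -2 + 7/x
w(157, 197) - p(s) = 197 - (-2 + 7/13) = 197 - 1*(-19/13) = 197 + 19/13 = 2580/13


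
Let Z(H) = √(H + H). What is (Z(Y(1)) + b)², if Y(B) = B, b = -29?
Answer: (29 - √2)² ≈ 760.98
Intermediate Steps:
Z(H) = √2*√H (Z(H) = √(2*H) = √2*√H)
(Z(Y(1)) + b)² = (√2*√1 - 29)² = (√2*1 - 29)² = (√2 - 29)² = (-29 + √2)²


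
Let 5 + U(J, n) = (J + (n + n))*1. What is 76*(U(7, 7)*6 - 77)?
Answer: 1444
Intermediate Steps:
U(J, n) = -5 + J + 2*n (U(J, n) = -5 + (J + (n + n))*1 = -5 + (J + 2*n)*1 = -5 + (J + 2*n) = -5 + J + 2*n)
76*(U(7, 7)*6 - 77) = 76*((-5 + 7 + 2*7)*6 - 77) = 76*((-5 + 7 + 14)*6 - 77) = 76*(16*6 - 77) = 76*(96 - 77) = 76*19 = 1444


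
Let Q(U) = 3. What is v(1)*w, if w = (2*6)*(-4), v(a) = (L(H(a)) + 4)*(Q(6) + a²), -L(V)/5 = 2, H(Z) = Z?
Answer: 1152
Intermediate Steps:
L(V) = -10 (L(V) = -5*2 = -10)
v(a) = -18 - 6*a² (v(a) = (-10 + 4)*(3 + a²) = -6*(3 + a²) = -18 - 6*a²)
w = -48 (w = 12*(-4) = -48)
v(1)*w = (-18 - 6*1²)*(-48) = (-18 - 6*1)*(-48) = (-18 - 6)*(-48) = -24*(-48) = 1152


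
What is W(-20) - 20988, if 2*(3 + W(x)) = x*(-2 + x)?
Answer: -20771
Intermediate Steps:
W(x) = -3 + x*(-2 + x)/2 (W(x) = -3 + (x*(-2 + x))/2 = -3 + x*(-2 + x)/2)
W(-20) - 20988 = (-3 + (½)*(-20)² - 1*(-20)) - 20988 = (-3 + (½)*400 + 20) - 20988 = (-3 + 200 + 20) - 20988 = 217 - 20988 = -20771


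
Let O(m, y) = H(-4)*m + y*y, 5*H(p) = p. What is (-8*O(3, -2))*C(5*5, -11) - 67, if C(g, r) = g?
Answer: -387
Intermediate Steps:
H(p) = p/5
O(m, y) = y² - 4*m/5 (O(m, y) = ((⅕)*(-4))*m + y*y = -4*m/5 + y² = y² - 4*m/5)
(-8*O(3, -2))*C(5*5, -11) - 67 = (-8*((-2)² - ⅘*3))*(5*5) - 67 = -8*(4 - 12/5)*25 - 67 = -8*8/5*25 - 67 = -64/5*25 - 67 = -320 - 67 = -387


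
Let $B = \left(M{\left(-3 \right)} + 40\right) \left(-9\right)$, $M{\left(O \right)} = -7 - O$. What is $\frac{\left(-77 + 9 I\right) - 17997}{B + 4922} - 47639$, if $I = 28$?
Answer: $- \frac{5764788}{121} \approx -47643.0$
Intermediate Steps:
$B = -324$ ($B = \left(\left(-7 - -3\right) + 40\right) \left(-9\right) = \left(\left(-7 + 3\right) + 40\right) \left(-9\right) = \left(-4 + 40\right) \left(-9\right) = 36 \left(-9\right) = -324$)
$\frac{\left(-77 + 9 I\right) - 17997}{B + 4922} - 47639 = \frac{\left(-77 + 9 \cdot 28\right) - 17997}{-324 + 4922} - 47639 = \frac{\left(-77 + 252\right) - 17997}{4598} - 47639 = \left(175 - 17997\right) \frac{1}{4598} - 47639 = \left(-17822\right) \frac{1}{4598} - 47639 = - \frac{469}{121} - 47639 = - \frac{5764788}{121}$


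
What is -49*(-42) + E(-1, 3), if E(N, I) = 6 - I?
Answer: 2061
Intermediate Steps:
-49*(-42) + E(-1, 3) = -49*(-42) + (6 - 1*3) = 2058 + (6 - 3) = 2058 + 3 = 2061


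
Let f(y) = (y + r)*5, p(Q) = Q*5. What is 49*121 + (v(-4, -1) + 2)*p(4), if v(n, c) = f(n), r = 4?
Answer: 5969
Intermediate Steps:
p(Q) = 5*Q
f(y) = 20 + 5*y (f(y) = (y + 4)*5 = (4 + y)*5 = 20 + 5*y)
v(n, c) = 20 + 5*n
49*121 + (v(-4, -1) + 2)*p(4) = 49*121 + ((20 + 5*(-4)) + 2)*(5*4) = 5929 + ((20 - 20) + 2)*20 = 5929 + (0 + 2)*20 = 5929 + 2*20 = 5929 + 40 = 5969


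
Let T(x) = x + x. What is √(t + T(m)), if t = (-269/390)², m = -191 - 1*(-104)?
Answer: I*√26393039/390 ≈ 13.173*I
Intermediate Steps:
m = -87 (m = -191 + 104 = -87)
T(x) = 2*x
t = 72361/152100 (t = (-269*1/390)² = (-269/390)² = 72361/152100 ≈ 0.47575)
√(t + T(m)) = √(72361/152100 + 2*(-87)) = √(72361/152100 - 174) = √(-26393039/152100) = I*√26393039/390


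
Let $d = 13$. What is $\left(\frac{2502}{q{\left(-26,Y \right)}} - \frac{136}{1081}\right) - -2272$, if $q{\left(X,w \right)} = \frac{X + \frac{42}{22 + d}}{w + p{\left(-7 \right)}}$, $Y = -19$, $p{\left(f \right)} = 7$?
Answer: $\frac{116702706}{33511} \approx 3482.5$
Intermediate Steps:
$q{\left(X,w \right)} = \frac{\frac{6}{5} + X}{7 + w}$ ($q{\left(X,w \right)} = \frac{X + \frac{42}{22 + 13}}{w + 7} = \frac{X + \frac{42}{35}}{7 + w} = \frac{X + 42 \cdot \frac{1}{35}}{7 + w} = \frac{X + \frac{6}{5}}{7 + w} = \frac{\frac{6}{5} + X}{7 + w}$)
$\left(\frac{2502}{q{\left(-26,Y \right)}} - \frac{136}{1081}\right) - -2272 = \left(\frac{2502}{\frac{1}{7 - 19} \left(\frac{6}{5} - 26\right)} - \frac{136}{1081}\right) - -2272 = \left(\frac{2502}{\frac{1}{-12} \left(- \frac{124}{5}\right)} - \frac{136}{1081}\right) + 2272 = \left(\frac{2502}{\left(- \frac{1}{12}\right) \left(- \frac{124}{5}\right)} - \frac{136}{1081}\right) + 2272 = \left(\frac{2502}{\frac{31}{15}} - \frac{136}{1081}\right) + 2272 = \left(2502 \cdot \frac{15}{31} - \frac{136}{1081}\right) + 2272 = \left(\frac{37530}{31} - \frac{136}{1081}\right) + 2272 = \frac{40565714}{33511} + 2272 = \frac{116702706}{33511}$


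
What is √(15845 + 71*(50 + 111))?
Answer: 2*√6819 ≈ 165.15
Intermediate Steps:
√(15845 + 71*(50 + 111)) = √(15845 + 71*161) = √(15845 + 11431) = √27276 = 2*√6819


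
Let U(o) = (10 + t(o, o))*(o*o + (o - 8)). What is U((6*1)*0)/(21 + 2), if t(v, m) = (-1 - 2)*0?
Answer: -80/23 ≈ -3.4783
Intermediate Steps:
t(v, m) = 0 (t(v, m) = -3*0 = 0)
U(o) = -80 + 10*o + 10*o**2 (U(o) = (10 + 0)*(o*o + (o - 8)) = 10*(o**2 + (-8 + o)) = 10*(-8 + o + o**2) = -80 + 10*o + 10*o**2)
U((6*1)*0)/(21 + 2) = (-80 + 10*((6*1)*0) + 10*((6*1)*0)**2)/(21 + 2) = (-80 + 10*(6*0) + 10*(6*0)**2)/23 = (-80 + 10*0 + 10*0**2)*(1/23) = (-80 + 0 + 10*0)*(1/23) = (-80 + 0 + 0)*(1/23) = -80*1/23 = -80/23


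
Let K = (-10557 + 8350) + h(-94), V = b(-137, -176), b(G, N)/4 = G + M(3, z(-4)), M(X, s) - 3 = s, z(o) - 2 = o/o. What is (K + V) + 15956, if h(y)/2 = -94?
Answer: 13037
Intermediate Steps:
z(o) = 3 (z(o) = 2 + o/o = 2 + 1 = 3)
M(X, s) = 3 + s
h(y) = -188 (h(y) = 2*(-94) = -188)
b(G, N) = 24 + 4*G (b(G, N) = 4*(G + (3 + 3)) = 4*(G + 6) = 4*(6 + G) = 24 + 4*G)
V = -524 (V = 24 + 4*(-137) = 24 - 548 = -524)
K = -2395 (K = (-10557 + 8350) - 188 = -2207 - 188 = -2395)
(K + V) + 15956 = (-2395 - 524) + 15956 = -2919 + 15956 = 13037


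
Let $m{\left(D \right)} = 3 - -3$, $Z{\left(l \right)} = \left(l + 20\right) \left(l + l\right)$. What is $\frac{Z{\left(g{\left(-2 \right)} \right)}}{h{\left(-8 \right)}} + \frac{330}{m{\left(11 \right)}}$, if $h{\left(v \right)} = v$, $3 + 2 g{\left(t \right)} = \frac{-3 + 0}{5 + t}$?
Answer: $64$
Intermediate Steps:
$g{\left(t \right)} = - \frac{3}{2} - \frac{3}{2 \left(5 + t\right)}$ ($g{\left(t \right)} = - \frac{3}{2} + \frac{\left(-3 + 0\right) \frac{1}{5 + t}}{2} = - \frac{3}{2} + \frac{\left(-3\right) \frac{1}{5 + t}}{2} = - \frac{3}{2} - \frac{3}{2 \left(5 + t\right)}$)
$Z{\left(l \right)} = 2 l \left(20 + l\right)$ ($Z{\left(l \right)} = \left(20 + l\right) 2 l = 2 l \left(20 + l\right)$)
$m{\left(D \right)} = 6$ ($m{\left(D \right)} = 3 + 3 = 6$)
$\frac{Z{\left(g{\left(-2 \right)} \right)}}{h{\left(-8 \right)}} + \frac{330}{m{\left(11 \right)}} = \frac{2 \frac{3 \left(-6 - -2\right)}{2 \left(5 - 2\right)} \left(20 + \frac{3 \left(-6 - -2\right)}{2 \left(5 - 2\right)}\right)}{-8} + \frac{330}{6} = 2 \frac{3 \left(-6 + 2\right)}{2 \cdot 3} \left(20 + \frac{3 \left(-6 + 2\right)}{2 \cdot 3}\right) \left(- \frac{1}{8}\right) + 330 \cdot \frac{1}{6} = 2 \cdot \frac{3}{2} \cdot \frac{1}{3} \left(-4\right) \left(20 + \frac{3}{2} \cdot \frac{1}{3} \left(-4\right)\right) \left(- \frac{1}{8}\right) + 55 = 2 \left(-2\right) \left(20 - 2\right) \left(- \frac{1}{8}\right) + 55 = 2 \left(-2\right) 18 \left(- \frac{1}{8}\right) + 55 = \left(-72\right) \left(- \frac{1}{8}\right) + 55 = 9 + 55 = 64$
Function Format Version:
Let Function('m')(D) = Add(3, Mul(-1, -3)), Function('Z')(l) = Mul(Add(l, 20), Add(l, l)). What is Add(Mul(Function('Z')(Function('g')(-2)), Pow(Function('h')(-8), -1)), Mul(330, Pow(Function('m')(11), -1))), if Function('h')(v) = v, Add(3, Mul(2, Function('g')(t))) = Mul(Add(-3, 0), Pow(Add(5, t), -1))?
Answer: 64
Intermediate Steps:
Function('g')(t) = Add(Rational(-3, 2), Mul(Rational(-3, 2), Pow(Add(5, t), -1))) (Function('g')(t) = Add(Rational(-3, 2), Mul(Rational(1, 2), Mul(Add(-3, 0), Pow(Add(5, t), -1)))) = Add(Rational(-3, 2), Mul(Rational(1, 2), Mul(-3, Pow(Add(5, t), -1)))) = Add(Rational(-3, 2), Mul(Rational(-3, 2), Pow(Add(5, t), -1))))
Function('Z')(l) = Mul(2, l, Add(20, l)) (Function('Z')(l) = Mul(Add(20, l), Mul(2, l)) = Mul(2, l, Add(20, l)))
Function('m')(D) = 6 (Function('m')(D) = Add(3, 3) = 6)
Add(Mul(Function('Z')(Function('g')(-2)), Pow(Function('h')(-8), -1)), Mul(330, Pow(Function('m')(11), -1))) = Add(Mul(Mul(2, Mul(Rational(3, 2), Pow(Add(5, -2), -1), Add(-6, Mul(-1, -2))), Add(20, Mul(Rational(3, 2), Pow(Add(5, -2), -1), Add(-6, Mul(-1, -2))))), Pow(-8, -1)), Mul(330, Pow(6, -1))) = Add(Mul(Mul(2, Mul(Rational(3, 2), Pow(3, -1), Add(-6, 2)), Add(20, Mul(Rational(3, 2), Pow(3, -1), Add(-6, 2)))), Rational(-1, 8)), Mul(330, Rational(1, 6))) = Add(Mul(Mul(2, Mul(Rational(3, 2), Rational(1, 3), -4), Add(20, Mul(Rational(3, 2), Rational(1, 3), -4))), Rational(-1, 8)), 55) = Add(Mul(Mul(2, -2, Add(20, -2)), Rational(-1, 8)), 55) = Add(Mul(Mul(2, -2, 18), Rational(-1, 8)), 55) = Add(Mul(-72, Rational(-1, 8)), 55) = Add(9, 55) = 64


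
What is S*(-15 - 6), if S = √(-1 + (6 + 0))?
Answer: -21*√5 ≈ -46.957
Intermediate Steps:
S = √5 (S = √(-1 + 6) = √5 ≈ 2.2361)
S*(-15 - 6) = √5*(-15 - 6) = √5*(-21) = -21*√5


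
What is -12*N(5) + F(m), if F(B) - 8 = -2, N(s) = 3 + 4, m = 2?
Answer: -78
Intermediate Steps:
N(s) = 7
F(B) = 6 (F(B) = 8 - 2 = 6)
-12*N(5) + F(m) = -12*7 + 6 = -84 + 6 = -78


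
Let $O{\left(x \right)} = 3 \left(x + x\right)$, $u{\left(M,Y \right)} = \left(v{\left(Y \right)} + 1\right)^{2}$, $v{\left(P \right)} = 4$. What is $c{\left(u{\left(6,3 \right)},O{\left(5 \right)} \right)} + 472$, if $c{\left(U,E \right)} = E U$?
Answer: $1222$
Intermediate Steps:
$u{\left(M,Y \right)} = 25$ ($u{\left(M,Y \right)} = \left(4 + 1\right)^{2} = 5^{2} = 25$)
$O{\left(x \right)} = 6 x$ ($O{\left(x \right)} = 3 \cdot 2 x = 6 x$)
$c{\left(u{\left(6,3 \right)},O{\left(5 \right)} \right)} + 472 = 6 \cdot 5 \cdot 25 + 472 = 30 \cdot 25 + 472 = 750 + 472 = 1222$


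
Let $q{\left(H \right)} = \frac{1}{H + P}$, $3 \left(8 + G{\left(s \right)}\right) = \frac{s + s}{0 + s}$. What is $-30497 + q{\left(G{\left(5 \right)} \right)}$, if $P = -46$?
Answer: $- \frac{4879523}{160} \approx -30497.0$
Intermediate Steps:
$G{\left(s \right)} = - \frac{22}{3}$ ($G{\left(s \right)} = -8 + \frac{\left(s + s\right) \frac{1}{0 + s}}{3} = -8 + \frac{2 s \frac{1}{s}}{3} = -8 + \frac{1}{3} \cdot 2 = -8 + \frac{2}{3} = - \frac{22}{3}$)
$q{\left(H \right)} = \frac{1}{-46 + H}$ ($q{\left(H \right)} = \frac{1}{H - 46} = \frac{1}{-46 + H}$)
$-30497 + q{\left(G{\left(5 \right)} \right)} = -30497 + \frac{1}{-46 - \frac{22}{3}} = -30497 + \frac{1}{- \frac{160}{3}} = -30497 - \frac{3}{160} = - \frac{4879523}{160}$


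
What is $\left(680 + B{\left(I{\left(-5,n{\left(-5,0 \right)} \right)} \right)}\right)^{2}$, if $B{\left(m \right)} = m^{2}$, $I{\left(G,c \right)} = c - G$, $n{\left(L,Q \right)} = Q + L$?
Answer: $462400$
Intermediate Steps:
$n{\left(L,Q \right)} = L + Q$
$\left(680 + B{\left(I{\left(-5,n{\left(-5,0 \right)} \right)} \right)}\right)^{2} = \left(680 + \left(\left(-5 + 0\right) - -5\right)^{2}\right)^{2} = \left(680 + \left(-5 + 5\right)^{2}\right)^{2} = \left(680 + 0^{2}\right)^{2} = \left(680 + 0\right)^{2} = 680^{2} = 462400$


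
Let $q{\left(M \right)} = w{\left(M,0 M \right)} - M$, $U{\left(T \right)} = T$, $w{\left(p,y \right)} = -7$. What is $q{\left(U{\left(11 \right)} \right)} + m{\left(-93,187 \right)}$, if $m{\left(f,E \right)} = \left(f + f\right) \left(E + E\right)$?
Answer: $-69582$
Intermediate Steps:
$m{\left(f,E \right)} = 4 E f$ ($m{\left(f,E \right)} = 2 f 2 E = 4 E f$)
$q{\left(M \right)} = -7 - M$
$q{\left(U{\left(11 \right)} \right)} + m{\left(-93,187 \right)} = \left(-7 - 11\right) + 4 \cdot 187 \left(-93\right) = \left(-7 - 11\right) - 69564 = -18 - 69564 = -69582$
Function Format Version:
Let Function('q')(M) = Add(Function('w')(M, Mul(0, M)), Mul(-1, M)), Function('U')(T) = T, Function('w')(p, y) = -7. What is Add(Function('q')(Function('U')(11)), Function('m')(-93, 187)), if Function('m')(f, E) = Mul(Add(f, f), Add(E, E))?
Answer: -69582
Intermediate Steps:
Function('m')(f, E) = Mul(4, E, f) (Function('m')(f, E) = Mul(Mul(2, f), Mul(2, E)) = Mul(4, E, f))
Function('q')(M) = Add(-7, Mul(-1, M))
Add(Function('q')(Function('U')(11)), Function('m')(-93, 187)) = Add(Add(-7, Mul(-1, 11)), Mul(4, 187, -93)) = Add(Add(-7, -11), -69564) = Add(-18, -69564) = -69582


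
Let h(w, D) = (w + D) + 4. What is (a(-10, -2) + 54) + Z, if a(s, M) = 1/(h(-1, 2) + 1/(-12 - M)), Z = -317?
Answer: -12877/49 ≈ -262.80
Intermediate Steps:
h(w, D) = 4 + D + w (h(w, D) = (D + w) + 4 = 4 + D + w)
a(s, M) = 1/(5 + 1/(-12 - M)) (a(s, M) = 1/((4 + 2 - 1) + 1/(-12 - M)) = 1/(5 + 1/(-12 - M)))
(a(-10, -2) + 54) + Z = ((12 - 2)/(59 + 5*(-2)) + 54) - 317 = (10/(59 - 10) + 54) - 317 = (10/49 + 54) - 317 = 2656/49 - 317 = -12877/49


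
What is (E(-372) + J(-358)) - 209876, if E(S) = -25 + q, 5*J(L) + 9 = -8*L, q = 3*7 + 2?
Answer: -209307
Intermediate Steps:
q = 23 (q = 21 + 2 = 23)
J(L) = -9/5 - 8*L/5 (J(L) = -9/5 + (-8*L)/5 = -9/5 - 8*L/5)
E(S) = -2 (E(S) = -25 + 23 = -2)
(E(-372) + J(-358)) - 209876 = (-2 + (-9/5 - 8/5*(-358))) - 209876 = (-2 + (-9/5 + 2864/5)) - 209876 = (-2 + 571) - 209876 = 569 - 209876 = -209307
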